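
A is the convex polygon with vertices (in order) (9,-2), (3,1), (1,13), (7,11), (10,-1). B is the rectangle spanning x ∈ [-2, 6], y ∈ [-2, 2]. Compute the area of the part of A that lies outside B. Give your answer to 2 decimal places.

|A| = 77.5, |A∩B| = 5.3333.
|A ∖ B| = |A| − |A∩B| = 77.5 − 5.3333 = 72.17.

72.17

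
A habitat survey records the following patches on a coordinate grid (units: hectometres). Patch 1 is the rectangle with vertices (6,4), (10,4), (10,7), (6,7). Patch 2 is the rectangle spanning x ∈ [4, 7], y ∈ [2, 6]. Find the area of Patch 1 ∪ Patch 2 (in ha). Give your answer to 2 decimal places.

By inclusion–exclusion:
Individual areas: |Patch 1| = 12, |Patch 2| = 12.
|Patch 1∩Patch 2|: x∈[6,7], y∈[4,6] → 1·2 = 2.
|Patch 1 ∪ Patch 2| = 24 − 2 = 22.00.

22.00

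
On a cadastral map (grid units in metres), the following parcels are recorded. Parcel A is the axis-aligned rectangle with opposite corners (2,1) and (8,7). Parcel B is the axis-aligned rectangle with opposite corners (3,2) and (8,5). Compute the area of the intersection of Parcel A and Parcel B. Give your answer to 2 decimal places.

|Parcel A∩Parcel B|: x∈[3,8], y∈[2,5] → 5·3 = 15.

15.00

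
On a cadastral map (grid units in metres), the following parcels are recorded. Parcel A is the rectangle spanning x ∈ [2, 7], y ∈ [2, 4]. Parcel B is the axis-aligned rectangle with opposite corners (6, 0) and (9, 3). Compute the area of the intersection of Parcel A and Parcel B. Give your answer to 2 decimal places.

|Parcel A∩Parcel B|: x∈[6,7], y∈[2,3] → 1·1 = 1.

1.00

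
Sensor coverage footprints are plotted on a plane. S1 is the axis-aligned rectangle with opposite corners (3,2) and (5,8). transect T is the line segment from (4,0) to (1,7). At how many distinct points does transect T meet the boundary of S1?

2

The segment meets the boundary at (3,2.333), (3.143,2).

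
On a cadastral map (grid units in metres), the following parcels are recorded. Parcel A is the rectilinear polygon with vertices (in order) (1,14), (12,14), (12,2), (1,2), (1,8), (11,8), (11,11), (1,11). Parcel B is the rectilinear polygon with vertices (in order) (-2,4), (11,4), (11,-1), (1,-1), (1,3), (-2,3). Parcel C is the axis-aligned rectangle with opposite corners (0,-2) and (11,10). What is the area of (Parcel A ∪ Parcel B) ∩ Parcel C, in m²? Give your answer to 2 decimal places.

91.00

|Parcel A ∪ Parcel B| = 135.
|(Parcel A ∪ Parcel B) ∩ Parcel C| = 91.00.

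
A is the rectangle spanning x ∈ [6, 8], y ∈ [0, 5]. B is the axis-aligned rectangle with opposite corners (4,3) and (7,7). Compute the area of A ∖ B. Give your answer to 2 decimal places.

8.00

|A∩B|: x∈[6,7], y∈[3,5] → 1·2 = 2.
|A| = 10.
|A ∖ B| = |A| − |A∩B| = 10 − 2 = 8.00.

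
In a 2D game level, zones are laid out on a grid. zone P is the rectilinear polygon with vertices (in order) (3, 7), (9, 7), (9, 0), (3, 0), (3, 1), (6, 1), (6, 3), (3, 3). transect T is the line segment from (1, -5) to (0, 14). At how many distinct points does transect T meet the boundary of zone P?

The segment lies entirely outside zone P and never meets its boundary.

0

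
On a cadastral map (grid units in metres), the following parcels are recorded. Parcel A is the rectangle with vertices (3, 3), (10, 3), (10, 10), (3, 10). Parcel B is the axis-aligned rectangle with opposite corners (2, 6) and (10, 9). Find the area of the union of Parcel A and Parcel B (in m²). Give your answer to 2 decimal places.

By inclusion–exclusion:
Individual areas: |Parcel A| = 49, |Parcel B| = 24.
|Parcel A∩Parcel B|: x∈[3,10], y∈[6,9] → 7·3 = 21.
|Parcel A ∪ Parcel B| = 73 − 21 = 52.00.

52.00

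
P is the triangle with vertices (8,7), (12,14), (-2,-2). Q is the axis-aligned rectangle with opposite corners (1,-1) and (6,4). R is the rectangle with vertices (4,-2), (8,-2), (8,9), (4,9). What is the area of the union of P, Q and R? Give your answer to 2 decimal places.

By inclusion–exclusion:
Individual areas: |P| = 17, |Q| = 25, |R| = 44.
|P∩Q| = 3.1571.
|P∩R| = 7.6911.
|Q∩R|: x∈[4,6], y∈[-1,4] → 2·5 = 10.
|P∩Q∩R| = 0.2.
|P ∪ Q ∪ R| = 86 − 20.8482 + 0.2 = 65.35.

65.35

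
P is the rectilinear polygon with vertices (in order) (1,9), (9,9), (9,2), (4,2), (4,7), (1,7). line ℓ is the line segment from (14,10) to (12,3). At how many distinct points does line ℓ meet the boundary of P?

The segment lies entirely outside P and never meets its boundary.

0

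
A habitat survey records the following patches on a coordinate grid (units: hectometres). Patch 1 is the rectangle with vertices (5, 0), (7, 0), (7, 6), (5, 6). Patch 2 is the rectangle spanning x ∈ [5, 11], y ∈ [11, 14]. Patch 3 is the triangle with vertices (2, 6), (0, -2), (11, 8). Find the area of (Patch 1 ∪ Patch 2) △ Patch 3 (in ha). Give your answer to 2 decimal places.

|Patch 1 ∪ Patch 2| = 30.
|(Patch 1 ∪ Patch 2) ∩ Patch 3| = 5.0909.
|(Patch 1 ∪ Patch 2) △ Patch 3| = 30 + 34 − 10.1818 = 53.82.

53.82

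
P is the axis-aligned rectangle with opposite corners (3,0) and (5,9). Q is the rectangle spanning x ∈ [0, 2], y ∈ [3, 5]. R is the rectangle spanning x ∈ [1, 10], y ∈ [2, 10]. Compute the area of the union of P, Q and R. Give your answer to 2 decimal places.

By inclusion–exclusion:
Individual areas: |P| = 18, |Q| = 4, |R| = 72.
|P∩Q| = 0 (no overlap).
|P∩R|: x∈[3,5], y∈[2,9] → 2·7 = 14.
|Q∩R|: x∈[1,2], y∈[3,5] → 1·2 = 2.
|P∩Q∩R| = 0.
|P ∪ Q ∪ R| = 94 − 16 + 0 = 78.00.

78.00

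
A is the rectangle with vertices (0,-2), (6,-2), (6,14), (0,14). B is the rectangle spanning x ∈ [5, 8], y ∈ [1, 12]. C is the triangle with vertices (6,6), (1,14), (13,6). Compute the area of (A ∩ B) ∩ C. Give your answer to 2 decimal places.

4.20

The region (A ∩ B) ∩ C is the polygon with vertices (5,11.333), (6,10.667), (6,6), (5,7.6).
By the shoelace formula its area is 4.20.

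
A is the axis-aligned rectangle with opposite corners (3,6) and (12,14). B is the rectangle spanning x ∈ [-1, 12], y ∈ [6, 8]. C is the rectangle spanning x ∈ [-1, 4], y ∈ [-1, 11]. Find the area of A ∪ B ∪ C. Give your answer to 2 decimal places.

127.00

By inclusion–exclusion:
Individual areas: |A| = 72, |B| = 26, |C| = 60.
|A∩B|: x∈[3,12], y∈[6,8] → 9·2 = 18.
|A∩C|: x∈[3,4], y∈[6,11] → 1·5 = 5.
|B∩C|: x∈[-1,4], y∈[6,8] → 5·2 = 10.
|A∩B∩C| = 2.
|A ∪ B ∪ C| = 158 − 33 + 2 = 127.00.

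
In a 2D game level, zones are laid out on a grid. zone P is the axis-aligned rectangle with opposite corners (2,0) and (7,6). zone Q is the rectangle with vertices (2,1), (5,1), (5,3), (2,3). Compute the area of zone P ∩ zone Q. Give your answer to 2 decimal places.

|zone P∩zone Q|: x∈[2,5], y∈[1,3] → 3·2 = 6.

6.00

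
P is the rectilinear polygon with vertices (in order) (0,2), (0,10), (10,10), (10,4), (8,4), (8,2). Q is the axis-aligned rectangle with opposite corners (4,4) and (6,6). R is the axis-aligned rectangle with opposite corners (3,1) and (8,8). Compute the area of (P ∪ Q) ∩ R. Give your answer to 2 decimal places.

30.00

The region (P ∪ Q) ∩ R is the polygon with vertices (8,2), (3,2), (3,8), (8,8), (8,4).
By the shoelace formula its area is 30.00.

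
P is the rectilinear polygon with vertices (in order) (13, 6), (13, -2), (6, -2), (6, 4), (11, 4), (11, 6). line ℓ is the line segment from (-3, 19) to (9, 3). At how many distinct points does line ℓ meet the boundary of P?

1

The segment meets the boundary at (8.25,4).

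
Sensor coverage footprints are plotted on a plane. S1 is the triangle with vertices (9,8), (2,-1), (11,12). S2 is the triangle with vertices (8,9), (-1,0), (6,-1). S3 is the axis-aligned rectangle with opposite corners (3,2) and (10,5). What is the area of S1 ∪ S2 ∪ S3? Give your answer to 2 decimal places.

By inclusion–exclusion:
Individual areas: |S1| = 5, |S2| = 36, |S3| = 21.
|S1∩S2| = 2.3924.
|S1∩S3| = 1.1538.
|S2∩S3| = 11.2.
|S1∩S2∩S3| = 1.1538.
|S1 ∪ S2 ∪ S3| = 62 − 14.7463 + 1.1538 = 48.41.

48.41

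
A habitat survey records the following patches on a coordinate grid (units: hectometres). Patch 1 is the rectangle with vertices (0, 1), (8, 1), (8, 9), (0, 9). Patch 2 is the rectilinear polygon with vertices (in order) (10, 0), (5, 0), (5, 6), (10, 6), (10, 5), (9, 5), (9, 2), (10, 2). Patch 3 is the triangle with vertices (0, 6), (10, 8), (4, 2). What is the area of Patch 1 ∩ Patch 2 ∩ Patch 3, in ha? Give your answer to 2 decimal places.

The intersection is the polygon with vertices (5,6), (8,6), (5,3).
By the shoelace formula its area is 4.50.

4.50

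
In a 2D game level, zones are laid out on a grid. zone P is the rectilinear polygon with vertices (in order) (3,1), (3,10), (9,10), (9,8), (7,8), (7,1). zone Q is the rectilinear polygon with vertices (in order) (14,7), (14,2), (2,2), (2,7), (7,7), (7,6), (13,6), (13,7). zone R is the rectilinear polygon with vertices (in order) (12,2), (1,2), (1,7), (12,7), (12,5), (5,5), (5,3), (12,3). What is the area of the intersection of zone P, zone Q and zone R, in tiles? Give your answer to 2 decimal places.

16.00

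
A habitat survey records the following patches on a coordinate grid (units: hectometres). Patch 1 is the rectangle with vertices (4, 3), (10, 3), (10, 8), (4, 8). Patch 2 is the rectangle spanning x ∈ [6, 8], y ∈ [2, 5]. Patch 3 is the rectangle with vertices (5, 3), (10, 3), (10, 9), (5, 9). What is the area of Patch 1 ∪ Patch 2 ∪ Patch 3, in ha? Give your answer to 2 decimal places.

37.00

By inclusion–exclusion:
Individual areas: |Patch 1| = 30, |Patch 2| = 6, |Patch 3| = 30.
|Patch 1∩Patch 2|: x∈[6,8], y∈[3,5] → 2·2 = 4.
|Patch 1∩Patch 3|: x∈[5,10], y∈[3,8] → 5·5 = 25.
|Patch 2∩Patch 3|: x∈[6,8], y∈[3,5] → 2·2 = 4.
|Patch 1∩Patch 2∩Patch 3| = 4.
|Patch 1 ∪ Patch 2 ∪ Patch 3| = 66 − 33 + 4 = 37.00.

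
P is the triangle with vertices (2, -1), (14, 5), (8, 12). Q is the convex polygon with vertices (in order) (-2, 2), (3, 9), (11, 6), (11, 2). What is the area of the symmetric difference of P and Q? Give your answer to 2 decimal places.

61.82

|P| = 60, |Q| = 61.5, |P∩Q| = 29.8392.
|P △ Q| = |P| + |Q| − 2·|P∩Q| = 60 + 61.5 − 59.6784 = 61.82.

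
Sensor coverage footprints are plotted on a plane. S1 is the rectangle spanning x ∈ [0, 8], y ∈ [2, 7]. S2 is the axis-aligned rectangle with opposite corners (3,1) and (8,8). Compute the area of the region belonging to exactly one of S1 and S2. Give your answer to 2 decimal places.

|S1∩S2|: x∈[3,8], y∈[2,7] → 5·5 = 25.
|S1 △ S2| = |S1| + |S2| − 2·|S1∩S2| = 40 + 35 − 50 = 25.00.

25.00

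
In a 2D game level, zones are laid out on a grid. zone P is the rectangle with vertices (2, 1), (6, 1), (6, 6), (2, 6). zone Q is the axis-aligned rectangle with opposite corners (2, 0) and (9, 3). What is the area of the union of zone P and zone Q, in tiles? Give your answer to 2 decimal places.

33.00

By inclusion–exclusion:
Individual areas: |zone P| = 20, |zone Q| = 21.
|zone P∩zone Q|: x∈[2,6], y∈[1,3] → 4·2 = 8.
|zone P ∪ zone Q| = 41 − 8 = 33.00.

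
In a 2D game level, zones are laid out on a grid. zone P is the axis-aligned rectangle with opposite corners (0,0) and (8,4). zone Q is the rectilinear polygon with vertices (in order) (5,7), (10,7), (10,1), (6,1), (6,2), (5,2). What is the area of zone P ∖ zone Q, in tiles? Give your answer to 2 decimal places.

24.00

|zone P| = 32, |zone P∩zone Q| = 8.
|zone P ∖ zone Q| = |zone P| − |zone P∩zone Q| = 32 − 8 = 24.00.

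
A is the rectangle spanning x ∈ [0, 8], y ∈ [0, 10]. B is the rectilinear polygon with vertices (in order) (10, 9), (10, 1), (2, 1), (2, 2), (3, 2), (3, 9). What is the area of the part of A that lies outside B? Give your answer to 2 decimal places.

39.00

|A| = 80, |A∩B| = 41.
|A ∖ B| = |A| − |A∩B| = 80 − 41 = 39.00.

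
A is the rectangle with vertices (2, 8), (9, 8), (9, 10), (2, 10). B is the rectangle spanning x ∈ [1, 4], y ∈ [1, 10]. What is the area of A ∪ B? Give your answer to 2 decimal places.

By inclusion–exclusion:
Individual areas: |A| = 14, |B| = 27.
|A∩B|: x∈[2,4], y∈[8,10] → 2·2 = 4.
|A ∪ B| = 41 − 4 = 37.00.

37.00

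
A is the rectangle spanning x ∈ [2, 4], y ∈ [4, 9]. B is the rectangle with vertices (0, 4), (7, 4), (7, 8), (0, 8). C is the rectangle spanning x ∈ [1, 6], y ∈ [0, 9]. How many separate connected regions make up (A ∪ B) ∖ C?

(A ∪ B) ∖ C splits into 2 disjoint pieces (area 4, area 4).

2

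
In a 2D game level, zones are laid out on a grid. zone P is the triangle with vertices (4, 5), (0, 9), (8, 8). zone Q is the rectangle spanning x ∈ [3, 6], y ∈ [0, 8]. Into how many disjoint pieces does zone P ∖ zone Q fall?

zone P ∖ zone Q is a single connected region.

1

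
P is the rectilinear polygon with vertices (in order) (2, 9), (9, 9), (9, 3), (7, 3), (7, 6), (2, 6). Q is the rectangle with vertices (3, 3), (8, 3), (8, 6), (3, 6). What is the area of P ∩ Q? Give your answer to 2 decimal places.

3.00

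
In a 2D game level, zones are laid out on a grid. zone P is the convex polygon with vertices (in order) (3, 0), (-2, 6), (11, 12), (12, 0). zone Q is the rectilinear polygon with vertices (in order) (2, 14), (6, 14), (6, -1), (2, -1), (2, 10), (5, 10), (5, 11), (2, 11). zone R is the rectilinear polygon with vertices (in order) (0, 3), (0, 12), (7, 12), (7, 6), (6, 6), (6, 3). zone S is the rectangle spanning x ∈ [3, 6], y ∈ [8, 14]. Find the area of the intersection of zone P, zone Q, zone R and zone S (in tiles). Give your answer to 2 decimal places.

3.00

The intersection is the polygon with vertices (6,9.692), (6,8), (3,8), (3,8.308).
By the shoelace formula its area is 3.00.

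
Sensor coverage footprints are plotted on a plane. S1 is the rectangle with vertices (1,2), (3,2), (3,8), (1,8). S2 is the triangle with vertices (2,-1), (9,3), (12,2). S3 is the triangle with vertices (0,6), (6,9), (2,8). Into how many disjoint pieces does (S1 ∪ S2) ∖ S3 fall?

3

(S1 ∪ S2) ∖ S3 splits into 3 disjoint pieces (area 10, area 0.5, area 9.5).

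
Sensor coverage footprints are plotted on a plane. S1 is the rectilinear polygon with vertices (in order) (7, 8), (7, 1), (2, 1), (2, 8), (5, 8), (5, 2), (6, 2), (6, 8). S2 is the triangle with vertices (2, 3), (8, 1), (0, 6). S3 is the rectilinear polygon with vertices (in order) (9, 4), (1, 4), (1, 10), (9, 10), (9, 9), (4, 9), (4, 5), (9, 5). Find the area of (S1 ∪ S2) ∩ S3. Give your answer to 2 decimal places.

10.98

|S1 ∪ S2| = 31.4583.
|(S1 ∪ S2) ∩ S3| = 10.98.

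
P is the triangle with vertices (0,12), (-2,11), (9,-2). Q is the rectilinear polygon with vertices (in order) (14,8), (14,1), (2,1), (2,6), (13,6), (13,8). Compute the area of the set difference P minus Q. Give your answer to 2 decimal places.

12.91

|P| = 18.5, |P∩Q| = 5.5907.
|P ∖ Q| = |P| − |P∩Q| = 18.5 − 5.5907 = 12.91.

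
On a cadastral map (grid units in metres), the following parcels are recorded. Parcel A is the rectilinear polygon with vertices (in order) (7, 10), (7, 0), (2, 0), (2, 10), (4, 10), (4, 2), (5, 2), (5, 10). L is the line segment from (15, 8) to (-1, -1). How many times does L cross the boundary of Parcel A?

The segment meets the boundary at (2,0.688), (5,2.375), (4.333,2), (7,3.5).

4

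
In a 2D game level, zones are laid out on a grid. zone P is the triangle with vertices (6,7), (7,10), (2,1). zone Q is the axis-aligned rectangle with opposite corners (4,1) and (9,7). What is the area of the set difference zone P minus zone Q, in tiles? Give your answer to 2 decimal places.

1.60

|zone P| = 3, |zone P∩zone Q| = 1.4.
|zone P ∖ zone Q| = |zone P| − |zone P∩zone Q| = 3 − 1.4 = 1.60.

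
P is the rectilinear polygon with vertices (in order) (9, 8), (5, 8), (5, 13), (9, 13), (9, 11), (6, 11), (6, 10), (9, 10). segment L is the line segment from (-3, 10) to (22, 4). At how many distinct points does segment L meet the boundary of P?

The segment meets the boundary at (5.333,8), (5,8.08).

2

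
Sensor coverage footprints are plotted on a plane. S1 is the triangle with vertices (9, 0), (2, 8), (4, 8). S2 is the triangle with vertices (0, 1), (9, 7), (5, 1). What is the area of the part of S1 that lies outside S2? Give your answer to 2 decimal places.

|S1| = 8, |S1∩S2| = 1.3636.
|S1 ∖ S2| = |S1| − |S1∩S2| = 8 − 1.3636 = 6.64.

6.64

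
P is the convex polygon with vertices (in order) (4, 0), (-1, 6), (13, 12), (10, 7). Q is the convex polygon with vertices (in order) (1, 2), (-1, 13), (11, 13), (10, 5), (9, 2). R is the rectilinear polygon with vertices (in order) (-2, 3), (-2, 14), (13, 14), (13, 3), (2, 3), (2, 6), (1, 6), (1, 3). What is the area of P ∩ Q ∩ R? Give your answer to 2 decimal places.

45.75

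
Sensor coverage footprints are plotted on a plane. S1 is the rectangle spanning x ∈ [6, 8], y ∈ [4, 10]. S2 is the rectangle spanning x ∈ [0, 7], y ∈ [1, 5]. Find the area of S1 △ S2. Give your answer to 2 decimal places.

38.00

|S1∩S2|: x∈[6,7], y∈[4,5] → 1·1 = 1.
|S1 △ S2| = |S1| + |S2| − 2·|S1∩S2| = 12 + 28 − 2 = 38.00.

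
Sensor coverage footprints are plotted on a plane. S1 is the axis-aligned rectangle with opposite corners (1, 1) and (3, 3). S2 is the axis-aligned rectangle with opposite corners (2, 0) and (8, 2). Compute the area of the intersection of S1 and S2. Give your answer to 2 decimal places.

|S1∩S2|: x∈[2,3], y∈[1,2] → 1·1 = 1.

1.00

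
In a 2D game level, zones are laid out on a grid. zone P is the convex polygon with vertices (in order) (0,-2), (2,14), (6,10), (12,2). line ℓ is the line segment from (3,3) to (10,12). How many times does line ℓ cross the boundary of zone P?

The segment meets the boundary at (7.2,8.4).

1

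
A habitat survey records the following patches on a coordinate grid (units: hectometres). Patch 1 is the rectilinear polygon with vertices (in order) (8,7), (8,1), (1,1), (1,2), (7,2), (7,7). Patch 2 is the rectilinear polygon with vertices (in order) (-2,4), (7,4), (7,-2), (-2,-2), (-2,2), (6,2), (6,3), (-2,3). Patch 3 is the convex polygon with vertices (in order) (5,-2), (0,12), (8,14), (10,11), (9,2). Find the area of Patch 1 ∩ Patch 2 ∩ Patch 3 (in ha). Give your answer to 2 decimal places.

3.25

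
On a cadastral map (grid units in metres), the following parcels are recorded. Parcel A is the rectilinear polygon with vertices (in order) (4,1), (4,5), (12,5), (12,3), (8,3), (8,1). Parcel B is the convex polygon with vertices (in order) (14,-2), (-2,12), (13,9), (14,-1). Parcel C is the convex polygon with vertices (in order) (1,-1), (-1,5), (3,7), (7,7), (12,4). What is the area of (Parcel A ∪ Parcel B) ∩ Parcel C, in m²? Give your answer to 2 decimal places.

|Parcel A ∪ Parcel B| = 95.7857.
|(Parcel A ∪ Parcel B) ∩ Parcel C| = 28.49.

28.49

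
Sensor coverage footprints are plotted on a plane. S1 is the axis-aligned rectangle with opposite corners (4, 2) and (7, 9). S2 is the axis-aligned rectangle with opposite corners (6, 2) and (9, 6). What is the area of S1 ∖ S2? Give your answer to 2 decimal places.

17.00

|S1∩S2|: x∈[6,7], y∈[2,6] → 1·4 = 4.
|S1| = 21.
|S1 ∖ S2| = |S1| − |S1∩S2| = 21 − 4 = 17.00.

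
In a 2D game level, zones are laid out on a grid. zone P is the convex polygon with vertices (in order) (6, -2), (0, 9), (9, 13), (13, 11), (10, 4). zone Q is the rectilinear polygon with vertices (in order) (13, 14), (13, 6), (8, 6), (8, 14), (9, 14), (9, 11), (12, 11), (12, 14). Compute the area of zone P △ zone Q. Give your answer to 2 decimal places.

87.16

|zone P| = 99.5, |zone Q| = 31, |zone P∩zone Q| = 21.6706.
|zone P △ zone Q| = |zone P| + |zone Q| − 2·|zone P∩zone Q| = 99.5 + 31 − 43.3413 = 87.16.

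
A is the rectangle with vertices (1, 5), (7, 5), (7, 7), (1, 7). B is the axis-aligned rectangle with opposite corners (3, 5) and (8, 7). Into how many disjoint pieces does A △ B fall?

2

A △ B splits into 2 disjoint pieces (area 2, area 4).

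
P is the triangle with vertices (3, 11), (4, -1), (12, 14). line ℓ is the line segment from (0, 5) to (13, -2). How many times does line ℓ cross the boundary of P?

The segment meets the boundary at (5.594,1.988), (3.664,3.027).

2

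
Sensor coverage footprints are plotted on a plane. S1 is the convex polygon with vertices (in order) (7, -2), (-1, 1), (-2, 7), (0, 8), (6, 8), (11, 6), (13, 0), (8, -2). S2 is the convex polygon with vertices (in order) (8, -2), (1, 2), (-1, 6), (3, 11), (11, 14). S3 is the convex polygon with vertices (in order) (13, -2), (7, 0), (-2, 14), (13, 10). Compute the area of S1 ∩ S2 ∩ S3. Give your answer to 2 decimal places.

The intersection is the polygon with vertices (9.605,6.558), (8.294,-0.431), (7,0), (1.857,8), (6,8).
By the shoelace formula its area is 35.07.

35.07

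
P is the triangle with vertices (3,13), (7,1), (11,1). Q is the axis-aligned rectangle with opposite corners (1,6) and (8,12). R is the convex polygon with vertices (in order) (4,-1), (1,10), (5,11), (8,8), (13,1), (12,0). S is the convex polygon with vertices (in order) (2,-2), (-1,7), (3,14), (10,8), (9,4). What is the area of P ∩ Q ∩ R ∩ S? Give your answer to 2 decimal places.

7.34

The intersection is the polygon with vertices (5.333,6), (3.769,10.692), (4.429,10.857), (7.667,6).
By the shoelace formula its area is 7.34.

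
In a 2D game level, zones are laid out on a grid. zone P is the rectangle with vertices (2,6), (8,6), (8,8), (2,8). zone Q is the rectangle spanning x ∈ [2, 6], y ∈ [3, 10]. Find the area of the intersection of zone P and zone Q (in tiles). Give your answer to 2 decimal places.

|zone P∩zone Q|: x∈[2,6], y∈[6,8] → 4·2 = 8.

8.00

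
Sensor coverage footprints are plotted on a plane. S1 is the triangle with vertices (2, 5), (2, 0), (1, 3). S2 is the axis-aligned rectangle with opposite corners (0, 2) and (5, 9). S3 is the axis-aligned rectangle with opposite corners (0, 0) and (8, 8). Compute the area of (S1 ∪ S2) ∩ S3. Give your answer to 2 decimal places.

30.67

The region (S1 ∪ S2) ∩ S3 is the polygon with vertices (1.333,2), (0,2), (0,8), (5,8), (5,2), (2,2), (2,0).
By the shoelace formula its area is 30.67.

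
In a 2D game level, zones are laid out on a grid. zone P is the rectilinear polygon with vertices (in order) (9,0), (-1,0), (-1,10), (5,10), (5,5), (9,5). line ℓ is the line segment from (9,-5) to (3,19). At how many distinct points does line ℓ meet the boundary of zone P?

2

The segment meets the boundary at (6.5,5), (7.75,0).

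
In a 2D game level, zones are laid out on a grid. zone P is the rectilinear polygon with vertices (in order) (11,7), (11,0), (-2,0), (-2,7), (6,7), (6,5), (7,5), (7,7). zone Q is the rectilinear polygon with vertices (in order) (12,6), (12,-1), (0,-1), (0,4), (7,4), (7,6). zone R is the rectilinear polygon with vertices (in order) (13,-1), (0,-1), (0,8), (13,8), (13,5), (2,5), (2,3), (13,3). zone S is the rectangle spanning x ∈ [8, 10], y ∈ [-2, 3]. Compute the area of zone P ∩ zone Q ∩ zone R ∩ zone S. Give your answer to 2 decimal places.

6.00

The intersection is the polygon with vertices (10,3), (10,0), (8,0), (8,3).
By the shoelace formula its area is 6.00.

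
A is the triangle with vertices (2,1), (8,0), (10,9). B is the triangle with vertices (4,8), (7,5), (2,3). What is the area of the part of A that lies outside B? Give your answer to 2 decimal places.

27.42

|A| = 28, |A∩B| = 0.5833.
|A ∖ B| = |A| − |A∩B| = 28 − 0.5833 = 27.42.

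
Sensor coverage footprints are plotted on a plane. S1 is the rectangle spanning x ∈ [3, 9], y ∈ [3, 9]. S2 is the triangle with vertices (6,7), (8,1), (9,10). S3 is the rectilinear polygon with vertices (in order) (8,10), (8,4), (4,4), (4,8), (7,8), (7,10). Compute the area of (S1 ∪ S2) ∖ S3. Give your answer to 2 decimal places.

20.33

|S1 ∪ S2| = 37.3333.
|(S1 ∪ S2) ∩ S3| = 17.
|(S1 ∪ S2) ∖ S3| = 37.3333 − 17 = 20.33.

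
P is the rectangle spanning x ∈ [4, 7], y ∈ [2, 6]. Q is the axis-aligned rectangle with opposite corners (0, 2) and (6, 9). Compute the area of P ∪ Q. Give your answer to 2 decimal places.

46.00

By inclusion–exclusion:
Individual areas: |P| = 12, |Q| = 42.
|P∩Q|: x∈[4,6], y∈[2,6] → 2·4 = 8.
|P ∪ Q| = 54 − 8 = 46.00.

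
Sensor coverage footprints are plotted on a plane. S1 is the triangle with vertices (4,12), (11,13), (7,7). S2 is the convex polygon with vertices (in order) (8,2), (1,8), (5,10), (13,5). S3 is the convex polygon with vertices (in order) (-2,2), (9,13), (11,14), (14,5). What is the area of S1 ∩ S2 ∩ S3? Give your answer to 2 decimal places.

2.16

The intersection is the polygon with vertices (5.5,9.5), (5.615,9.615), (7.824,8.235), (7,7).
By the shoelace formula its area is 2.16.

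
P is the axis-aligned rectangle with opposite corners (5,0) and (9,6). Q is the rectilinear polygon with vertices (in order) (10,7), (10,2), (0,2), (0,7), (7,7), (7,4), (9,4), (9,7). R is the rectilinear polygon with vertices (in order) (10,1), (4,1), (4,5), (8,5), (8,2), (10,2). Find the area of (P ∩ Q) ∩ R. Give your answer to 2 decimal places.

8.00

|P ∩ Q| = 12.
|(P ∩ Q) ∩ R| = 8.00.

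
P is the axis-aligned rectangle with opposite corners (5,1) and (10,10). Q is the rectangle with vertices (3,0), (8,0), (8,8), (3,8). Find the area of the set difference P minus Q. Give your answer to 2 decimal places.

|P∩Q|: x∈[5,8], y∈[1,8] → 3·7 = 21.
|P| = 45.
|P ∖ Q| = |P| − |P∩Q| = 45 − 21 = 24.00.

24.00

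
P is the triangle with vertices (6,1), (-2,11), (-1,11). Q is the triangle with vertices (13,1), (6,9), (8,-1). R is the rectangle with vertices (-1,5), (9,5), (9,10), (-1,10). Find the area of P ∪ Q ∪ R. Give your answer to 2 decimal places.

73.52

By inclusion–exclusion:
Individual areas: |P| = 5, |Q| = 27, |R| = 50.
|P∩Q| = 0.
|P∩R| = 3.225.
|Q∩R| = 5.2571.
|P∩Q∩R| = 0.
|P ∪ Q ∪ R| = 82 − 8.4821 + 0 = 73.52.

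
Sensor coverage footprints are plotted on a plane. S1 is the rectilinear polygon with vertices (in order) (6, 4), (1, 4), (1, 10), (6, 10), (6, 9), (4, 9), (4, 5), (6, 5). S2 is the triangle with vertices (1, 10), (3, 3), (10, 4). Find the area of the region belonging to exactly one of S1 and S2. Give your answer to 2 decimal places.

|S1| = 22, |S2| = 25.5, |S1∩S2| = 11.8571.
|S1 △ S2| = |S1| + |S2| − 2·|S1∩S2| = 22 + 25.5 − 23.7143 = 23.79.

23.79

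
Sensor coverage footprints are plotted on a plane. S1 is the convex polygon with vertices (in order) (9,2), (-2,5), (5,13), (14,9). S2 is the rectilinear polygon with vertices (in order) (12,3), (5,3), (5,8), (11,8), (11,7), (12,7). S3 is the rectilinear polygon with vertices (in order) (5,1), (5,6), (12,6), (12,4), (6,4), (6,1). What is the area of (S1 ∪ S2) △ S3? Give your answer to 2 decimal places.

86.55

|S1 ∪ S2| = 99.6723.
|(S1 ∪ S2) ∩ S3| = 15.0606.
|(S1 ∪ S2) △ S3| = 99.6723 + 17 − 30.1212 = 86.55.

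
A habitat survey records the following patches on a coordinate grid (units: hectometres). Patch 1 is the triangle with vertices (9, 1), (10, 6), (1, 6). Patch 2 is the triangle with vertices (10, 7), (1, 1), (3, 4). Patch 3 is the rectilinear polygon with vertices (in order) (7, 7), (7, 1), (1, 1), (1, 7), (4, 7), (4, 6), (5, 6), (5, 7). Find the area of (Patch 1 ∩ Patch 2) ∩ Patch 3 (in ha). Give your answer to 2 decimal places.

The region (Patch 1 ∩ Patch 2) ∩ Patch 3 is the polygon with vertices (4.871,3.581), (3.712,4.305), (7,5.714), (7,5).
By the shoelace formula its area is 2.77.

2.77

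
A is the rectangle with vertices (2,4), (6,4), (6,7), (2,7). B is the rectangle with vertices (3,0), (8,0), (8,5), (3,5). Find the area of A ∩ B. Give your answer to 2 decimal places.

|A∩B|: x∈[3,6], y∈[4,5] → 3·1 = 3.

3.00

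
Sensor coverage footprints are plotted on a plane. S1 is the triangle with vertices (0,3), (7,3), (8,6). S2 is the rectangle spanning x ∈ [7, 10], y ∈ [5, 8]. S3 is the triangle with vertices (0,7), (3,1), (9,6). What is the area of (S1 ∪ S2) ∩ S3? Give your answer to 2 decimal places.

|S1 ∪ S2| = 18.8542.
|(S1 ∪ S2) ∩ S3| = 9.37.

9.37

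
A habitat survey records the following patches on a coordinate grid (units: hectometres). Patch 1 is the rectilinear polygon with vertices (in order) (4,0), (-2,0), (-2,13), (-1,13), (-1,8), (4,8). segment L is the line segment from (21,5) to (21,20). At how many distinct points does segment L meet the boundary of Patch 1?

The segment lies entirely outside Patch 1 and never meets its boundary.

0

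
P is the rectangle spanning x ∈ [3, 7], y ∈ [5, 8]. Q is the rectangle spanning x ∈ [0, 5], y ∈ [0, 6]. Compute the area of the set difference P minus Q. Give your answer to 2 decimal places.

10.00

|P∩Q|: x∈[3,5], y∈[5,6] → 2·1 = 2.
|P| = 12.
|P ∖ Q| = |P| − |P∩Q| = 12 − 2 = 10.00.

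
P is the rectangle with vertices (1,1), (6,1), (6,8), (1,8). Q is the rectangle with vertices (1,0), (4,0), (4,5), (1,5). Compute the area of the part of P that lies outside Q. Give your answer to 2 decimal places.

23.00

|P∩Q|: x∈[1,4], y∈[1,5] → 3·4 = 12.
|P| = 35.
|P ∖ Q| = |P| − |P∩Q| = 35 − 12 = 23.00.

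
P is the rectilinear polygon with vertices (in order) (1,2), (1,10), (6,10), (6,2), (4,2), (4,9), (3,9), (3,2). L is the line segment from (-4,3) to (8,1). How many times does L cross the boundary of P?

The segment meets the boundary at (2,2), (1,2.167).

2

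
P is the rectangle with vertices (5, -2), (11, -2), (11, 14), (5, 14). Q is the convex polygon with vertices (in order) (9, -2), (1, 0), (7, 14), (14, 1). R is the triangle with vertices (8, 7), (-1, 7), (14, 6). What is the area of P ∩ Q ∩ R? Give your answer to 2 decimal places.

2.85

The intersection is the polygon with vertices (5,7), (8,7), (11,6.5), (11,6.2), (5,6.6).
By the shoelace formula its area is 2.85.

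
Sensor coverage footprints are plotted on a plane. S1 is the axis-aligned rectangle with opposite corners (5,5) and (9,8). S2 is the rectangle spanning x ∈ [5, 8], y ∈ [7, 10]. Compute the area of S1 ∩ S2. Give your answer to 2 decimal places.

|S1∩S2|: x∈[5,8], y∈[7,8] → 3·1 = 3.

3.00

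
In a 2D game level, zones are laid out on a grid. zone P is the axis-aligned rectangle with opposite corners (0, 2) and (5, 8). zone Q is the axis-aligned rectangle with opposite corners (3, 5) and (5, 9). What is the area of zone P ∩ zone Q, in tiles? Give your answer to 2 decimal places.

6.00

|zone P∩zone Q|: x∈[3,5], y∈[5,8] → 2·3 = 6.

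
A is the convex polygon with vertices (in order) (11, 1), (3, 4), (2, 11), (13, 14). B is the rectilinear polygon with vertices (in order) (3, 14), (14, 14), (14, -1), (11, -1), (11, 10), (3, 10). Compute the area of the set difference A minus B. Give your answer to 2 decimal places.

63.64

|A| = 95, |A∩B| = 31.3636.
|A ∖ B| = |A| − |A∩B| = 95 − 31.3636 = 63.64.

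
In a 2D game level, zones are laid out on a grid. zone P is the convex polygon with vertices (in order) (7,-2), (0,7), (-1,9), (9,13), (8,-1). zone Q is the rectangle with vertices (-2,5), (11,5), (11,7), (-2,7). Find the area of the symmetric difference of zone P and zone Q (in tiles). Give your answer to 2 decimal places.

75.11

|zone P| = 80, |zone Q| = 26, |zone P∩zone Q| = 15.4444.
|zone P △ zone Q| = |zone P| + |zone Q| − 2·|zone P∩zone Q| = 80 + 26 − 30.8889 = 75.11.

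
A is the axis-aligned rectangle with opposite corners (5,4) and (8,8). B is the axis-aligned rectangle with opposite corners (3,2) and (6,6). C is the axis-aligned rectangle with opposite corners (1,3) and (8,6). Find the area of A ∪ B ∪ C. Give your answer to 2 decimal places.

30.00

By inclusion–exclusion:
Individual areas: |A| = 12, |B| = 12, |C| = 21.
|A∩B|: x∈[5,6], y∈[4,6] → 1·2 = 2.
|A∩C|: x∈[5,8], y∈[4,6] → 3·2 = 6.
|B∩C|: x∈[3,6], y∈[3,6] → 3·3 = 9.
|A∩B∩C| = 2.
|A ∪ B ∪ C| = 45 − 17 + 2 = 30.00.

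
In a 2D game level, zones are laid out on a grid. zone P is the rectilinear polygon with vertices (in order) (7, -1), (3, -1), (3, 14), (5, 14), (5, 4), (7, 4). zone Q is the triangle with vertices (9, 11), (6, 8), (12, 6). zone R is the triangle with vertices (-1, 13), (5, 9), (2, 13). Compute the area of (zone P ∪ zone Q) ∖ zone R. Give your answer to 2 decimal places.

|zone P ∪ zone Q| = 52.
|(zone P ∪ zone Q) ∩ zone R| = 1.3333.
|(zone P ∪ zone Q) ∖ zone R| = 52 − 1.3333 = 50.67.

50.67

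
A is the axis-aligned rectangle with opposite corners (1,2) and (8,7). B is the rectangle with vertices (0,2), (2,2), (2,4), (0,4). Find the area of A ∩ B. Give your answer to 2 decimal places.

|A∩B|: x∈[1,2], y∈[2,4] → 1·2 = 2.

2.00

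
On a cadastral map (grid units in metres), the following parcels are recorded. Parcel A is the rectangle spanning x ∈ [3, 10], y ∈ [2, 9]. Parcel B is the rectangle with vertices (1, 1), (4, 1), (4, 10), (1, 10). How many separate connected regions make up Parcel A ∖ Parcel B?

Parcel A ∖ Parcel B is a single connected region.

1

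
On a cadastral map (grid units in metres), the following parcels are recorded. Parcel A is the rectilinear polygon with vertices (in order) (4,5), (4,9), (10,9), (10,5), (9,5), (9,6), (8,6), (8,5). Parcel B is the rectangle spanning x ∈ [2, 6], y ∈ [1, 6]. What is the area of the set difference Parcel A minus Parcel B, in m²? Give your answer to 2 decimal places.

21.00

|Parcel A| = 23, |Parcel A∩Parcel B| = 2.
|Parcel A ∖ Parcel B| = |Parcel A| − |Parcel A∩Parcel B| = 23 − 2 = 21.00.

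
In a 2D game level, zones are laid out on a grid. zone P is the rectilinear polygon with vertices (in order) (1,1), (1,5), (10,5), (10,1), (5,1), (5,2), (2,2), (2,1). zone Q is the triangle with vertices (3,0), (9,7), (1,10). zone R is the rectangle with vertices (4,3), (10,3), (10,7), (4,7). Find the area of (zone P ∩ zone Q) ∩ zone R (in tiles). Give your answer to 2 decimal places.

The region (zone P ∩ zone Q) ∩ zone R is the polygon with vertices (5.571,3), (4,3), (4,5), (7.286,5).
By the shoelace formula its area is 4.86.

4.86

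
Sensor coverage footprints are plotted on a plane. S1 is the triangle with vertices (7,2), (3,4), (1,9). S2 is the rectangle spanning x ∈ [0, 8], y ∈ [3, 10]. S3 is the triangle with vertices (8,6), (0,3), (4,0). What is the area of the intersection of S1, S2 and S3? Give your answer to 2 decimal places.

2.66

The intersection is the polygon with vertices (2.957,4.109), (4.649,4.743), (6.062,3.094), (6,3), (5,3), (3,4).
By the shoelace formula its area is 2.66.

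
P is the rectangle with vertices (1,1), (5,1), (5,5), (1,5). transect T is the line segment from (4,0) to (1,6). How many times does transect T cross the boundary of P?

2

The segment meets the boundary at (1.5,5), (3.5,1).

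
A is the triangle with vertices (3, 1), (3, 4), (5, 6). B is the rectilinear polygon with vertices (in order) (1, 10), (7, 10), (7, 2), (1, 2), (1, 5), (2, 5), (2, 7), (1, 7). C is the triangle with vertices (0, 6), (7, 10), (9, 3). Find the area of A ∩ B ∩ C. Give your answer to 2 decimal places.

0.55

The intersection is the polygon with vertices (5,6), (4.412,4.529), (3.75,4.75).
By the shoelace formula its area is 0.55.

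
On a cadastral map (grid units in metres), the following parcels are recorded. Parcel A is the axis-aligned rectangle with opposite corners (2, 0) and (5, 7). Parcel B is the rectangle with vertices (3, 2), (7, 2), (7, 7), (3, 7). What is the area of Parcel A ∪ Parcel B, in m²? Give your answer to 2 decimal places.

31.00

By inclusion–exclusion:
Individual areas: |Parcel A| = 21, |Parcel B| = 20.
|Parcel A∩Parcel B|: x∈[3,5], y∈[2,7] → 2·5 = 10.
|Parcel A ∪ Parcel B| = 41 − 10 = 31.00.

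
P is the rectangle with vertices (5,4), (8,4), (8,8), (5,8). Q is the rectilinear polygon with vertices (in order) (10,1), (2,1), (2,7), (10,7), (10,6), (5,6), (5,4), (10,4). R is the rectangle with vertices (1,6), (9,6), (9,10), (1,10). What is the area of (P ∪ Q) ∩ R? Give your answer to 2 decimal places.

10.00

|P ∪ Q| = 47.
|(P ∪ Q) ∩ R| = 10.00.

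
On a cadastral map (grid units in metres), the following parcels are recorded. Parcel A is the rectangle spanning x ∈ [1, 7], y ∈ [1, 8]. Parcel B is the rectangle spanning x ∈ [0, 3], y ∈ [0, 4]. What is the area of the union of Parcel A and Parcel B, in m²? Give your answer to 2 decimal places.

By inclusion–exclusion:
Individual areas: |Parcel A| = 42, |Parcel B| = 12.
|Parcel A∩Parcel B|: x∈[1,3], y∈[1,4] → 2·3 = 6.
|Parcel A ∪ Parcel B| = 54 − 6 = 48.00.

48.00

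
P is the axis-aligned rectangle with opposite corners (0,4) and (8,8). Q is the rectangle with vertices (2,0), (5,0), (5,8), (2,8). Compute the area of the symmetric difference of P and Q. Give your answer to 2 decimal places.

|P∩Q|: x∈[2,5], y∈[4,8] → 3·4 = 12.
|P △ Q| = |P| + |Q| − 2·|P∩Q| = 32 + 24 − 24 = 32.00.

32.00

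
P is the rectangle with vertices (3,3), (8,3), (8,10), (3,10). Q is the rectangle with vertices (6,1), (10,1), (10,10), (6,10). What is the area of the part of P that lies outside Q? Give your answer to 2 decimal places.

|P∩Q|: x∈[6,8], y∈[3,10] → 2·7 = 14.
|P| = 35.
|P ∖ Q| = |P| − |P∩Q| = 35 − 14 = 21.00.

21.00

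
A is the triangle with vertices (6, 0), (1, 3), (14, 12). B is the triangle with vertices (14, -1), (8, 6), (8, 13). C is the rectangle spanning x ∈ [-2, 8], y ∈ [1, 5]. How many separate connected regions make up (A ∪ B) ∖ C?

2

(A ∪ B) ∖ C splits into 2 disjoint pieces (area 34.4224, area 1.1667).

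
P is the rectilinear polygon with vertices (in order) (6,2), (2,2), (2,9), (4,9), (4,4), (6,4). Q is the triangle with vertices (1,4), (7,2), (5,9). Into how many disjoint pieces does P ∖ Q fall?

P ∖ Q splits into 2 disjoint pieces (area 4, area 5).

2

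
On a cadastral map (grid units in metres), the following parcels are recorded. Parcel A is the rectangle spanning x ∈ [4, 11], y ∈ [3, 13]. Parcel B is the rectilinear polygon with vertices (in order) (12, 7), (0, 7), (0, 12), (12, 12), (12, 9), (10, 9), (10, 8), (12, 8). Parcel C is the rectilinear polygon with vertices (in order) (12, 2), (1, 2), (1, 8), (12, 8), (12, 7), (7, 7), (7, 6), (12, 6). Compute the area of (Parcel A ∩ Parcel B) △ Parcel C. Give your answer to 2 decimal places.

|Parcel A ∩ Parcel B| = 34.
|(Parcel A ∩ Parcel B) ∩ Parcel C| = 7.
|(Parcel A ∩ Parcel B) △ Parcel C| = 34 + 61 − 14 = 81.00.

81.00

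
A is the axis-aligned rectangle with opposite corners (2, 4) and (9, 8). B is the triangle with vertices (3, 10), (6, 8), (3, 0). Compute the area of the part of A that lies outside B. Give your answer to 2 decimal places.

|A| = 28, |A∩B| = 9.
|A ∖ B| = |A| − |A∩B| = 28 − 9 = 19.00.

19.00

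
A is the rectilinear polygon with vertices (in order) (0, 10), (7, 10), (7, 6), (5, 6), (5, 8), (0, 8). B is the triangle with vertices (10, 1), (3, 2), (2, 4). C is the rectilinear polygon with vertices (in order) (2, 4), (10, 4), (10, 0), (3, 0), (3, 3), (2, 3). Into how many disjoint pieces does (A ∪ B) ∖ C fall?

(A ∪ B) ∖ C splits into 2 disjoint pieces (area 18, area 0.25).

2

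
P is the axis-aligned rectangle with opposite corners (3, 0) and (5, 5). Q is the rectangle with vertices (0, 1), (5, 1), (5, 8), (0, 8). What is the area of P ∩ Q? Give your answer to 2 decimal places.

|P∩Q|: x∈[3,5], y∈[1,5] → 2·4 = 8.

8.00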